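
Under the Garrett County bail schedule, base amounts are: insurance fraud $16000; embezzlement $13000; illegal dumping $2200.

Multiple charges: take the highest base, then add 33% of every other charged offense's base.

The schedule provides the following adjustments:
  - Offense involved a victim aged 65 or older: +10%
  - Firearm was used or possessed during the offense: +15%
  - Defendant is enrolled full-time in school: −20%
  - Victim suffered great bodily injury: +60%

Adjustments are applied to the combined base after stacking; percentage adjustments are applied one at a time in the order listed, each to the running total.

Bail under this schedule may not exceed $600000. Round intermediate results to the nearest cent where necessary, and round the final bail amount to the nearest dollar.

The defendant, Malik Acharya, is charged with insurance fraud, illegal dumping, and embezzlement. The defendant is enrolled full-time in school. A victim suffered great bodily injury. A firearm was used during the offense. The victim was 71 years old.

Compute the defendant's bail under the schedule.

Base amounts from the schedule: insurance fraud $16000; illegal dumping $2200; embezzlement $13000.
Stacking rule: highest base plus 33% of each additional charge. Highest is insurance fraud at $16000. Additional: $2200 × 33% = $726; $13000 × 33% = $4290. Combined base = $16000 + $5016 = $21016.
Offense involved a victim aged 65 or older (+10%): $21016 × 1.1 = $23117.60.
Firearm was used or possessed during the offense (+15%): $23117.60 × 1.15 = $26585.24.
Defendant is enrolled full-time in school (−20%): $26585.24 × 0.8 = $21268.19.
Victim suffered great bodily injury (+60%): $21268.19 × 1.6 = $34029.10.
$34029.10 is within the $600000 maximum.
Rounded to the nearest dollar: $34029.

$34029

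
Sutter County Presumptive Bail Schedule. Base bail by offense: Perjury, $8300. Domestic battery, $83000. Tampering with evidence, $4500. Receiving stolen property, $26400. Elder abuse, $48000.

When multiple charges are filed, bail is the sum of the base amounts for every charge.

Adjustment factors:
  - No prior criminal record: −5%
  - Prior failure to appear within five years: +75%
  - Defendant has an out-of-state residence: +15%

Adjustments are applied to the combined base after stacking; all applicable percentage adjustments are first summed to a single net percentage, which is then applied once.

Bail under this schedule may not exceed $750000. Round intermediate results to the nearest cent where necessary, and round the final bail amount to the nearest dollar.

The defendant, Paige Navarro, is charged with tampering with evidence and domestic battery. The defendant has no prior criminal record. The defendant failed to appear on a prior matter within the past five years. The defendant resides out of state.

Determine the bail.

Base amounts from the schedule: tampering with evidence $4500; domestic battery $83000.
Stacking rule: sum of all bases. $4500 + $83000 = $87500.
Net percentage adjustment: −5% +75% +15% = +85%. $87500 × 1.85 = $161875.
$161875 is within the $750000 maximum.

$161875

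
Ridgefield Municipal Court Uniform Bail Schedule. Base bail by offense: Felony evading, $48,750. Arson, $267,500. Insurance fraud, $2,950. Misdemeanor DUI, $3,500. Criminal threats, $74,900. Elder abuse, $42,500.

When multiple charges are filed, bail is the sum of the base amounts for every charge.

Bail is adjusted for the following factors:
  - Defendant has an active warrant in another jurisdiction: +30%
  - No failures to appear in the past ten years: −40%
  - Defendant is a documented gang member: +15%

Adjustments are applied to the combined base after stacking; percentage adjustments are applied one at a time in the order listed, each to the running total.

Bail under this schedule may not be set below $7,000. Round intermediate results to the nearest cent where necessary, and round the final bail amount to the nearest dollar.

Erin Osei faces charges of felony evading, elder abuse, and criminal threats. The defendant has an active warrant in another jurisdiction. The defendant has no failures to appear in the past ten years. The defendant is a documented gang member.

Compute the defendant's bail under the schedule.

Base amounts from the schedule: felony evading $48,750; elder abuse $42,500; criminal threats $74,900.
Stacking rule: sum of all bases. $48,750 + $42,500 + $74,900 = $166,150.
Defendant has an active warrant in another jurisdiction (+30%): $166,150 × 1.3 = $215,995.
No failures to appear in the past ten years (−40%): $215,995 × 0.6 = $129,597.
Defendant is a documented gang member (+15%): $129,597 × 1.15 = $149,036.55.
$149,036.55 is at or above the $7,000 minimum.
Rounded to the nearest dollar: $149,037.

$149,037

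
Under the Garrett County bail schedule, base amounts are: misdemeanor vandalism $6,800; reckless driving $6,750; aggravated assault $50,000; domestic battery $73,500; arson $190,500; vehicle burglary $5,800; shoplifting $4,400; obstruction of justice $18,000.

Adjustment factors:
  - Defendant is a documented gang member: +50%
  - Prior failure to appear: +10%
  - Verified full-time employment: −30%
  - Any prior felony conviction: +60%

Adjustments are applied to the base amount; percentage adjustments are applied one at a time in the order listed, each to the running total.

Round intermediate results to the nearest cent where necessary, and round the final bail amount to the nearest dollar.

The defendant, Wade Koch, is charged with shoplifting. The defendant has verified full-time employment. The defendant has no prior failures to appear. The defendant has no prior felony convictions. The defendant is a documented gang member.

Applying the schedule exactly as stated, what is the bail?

Base amounts from the schedule: shoplifting $4,400.
Single charge. Combined base = $4,400.
Defendant is a documented gang member (+50%): $4,400 × 1.5 = $6,600.
Verified full-time employment (−30%): $6,600 × 0.7 = $4,620.

$4,620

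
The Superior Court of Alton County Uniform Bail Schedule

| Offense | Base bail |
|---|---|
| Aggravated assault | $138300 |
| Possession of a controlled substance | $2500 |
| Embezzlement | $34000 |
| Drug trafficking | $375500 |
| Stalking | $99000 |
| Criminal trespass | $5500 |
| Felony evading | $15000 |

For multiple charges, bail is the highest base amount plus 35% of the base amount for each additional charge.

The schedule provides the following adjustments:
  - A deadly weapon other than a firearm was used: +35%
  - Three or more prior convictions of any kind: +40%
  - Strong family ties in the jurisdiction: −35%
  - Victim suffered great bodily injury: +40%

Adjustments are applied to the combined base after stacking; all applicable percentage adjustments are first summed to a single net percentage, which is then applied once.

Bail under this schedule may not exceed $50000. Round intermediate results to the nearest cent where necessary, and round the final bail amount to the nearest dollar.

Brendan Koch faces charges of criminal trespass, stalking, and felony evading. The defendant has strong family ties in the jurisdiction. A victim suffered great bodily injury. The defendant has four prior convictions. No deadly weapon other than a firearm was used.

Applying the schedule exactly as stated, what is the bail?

$50000

Base amounts from the schedule: criminal trespass $5500; stalking $99000; felony evading $15000.
Stacking rule: highest base plus 35% of each additional charge. Highest is stalking at $99000. Additional: $5500 × 35% = $1925; $15000 × 35% = $5250. Combined base = $99000 + $7175 = $106175.
Net percentage adjustment: +40% −35% +40% = +45%. $106175 × 1.45 = $153953.75.
Result $153953.75 exceeds the maximum of $50000; bail is capped at $50000.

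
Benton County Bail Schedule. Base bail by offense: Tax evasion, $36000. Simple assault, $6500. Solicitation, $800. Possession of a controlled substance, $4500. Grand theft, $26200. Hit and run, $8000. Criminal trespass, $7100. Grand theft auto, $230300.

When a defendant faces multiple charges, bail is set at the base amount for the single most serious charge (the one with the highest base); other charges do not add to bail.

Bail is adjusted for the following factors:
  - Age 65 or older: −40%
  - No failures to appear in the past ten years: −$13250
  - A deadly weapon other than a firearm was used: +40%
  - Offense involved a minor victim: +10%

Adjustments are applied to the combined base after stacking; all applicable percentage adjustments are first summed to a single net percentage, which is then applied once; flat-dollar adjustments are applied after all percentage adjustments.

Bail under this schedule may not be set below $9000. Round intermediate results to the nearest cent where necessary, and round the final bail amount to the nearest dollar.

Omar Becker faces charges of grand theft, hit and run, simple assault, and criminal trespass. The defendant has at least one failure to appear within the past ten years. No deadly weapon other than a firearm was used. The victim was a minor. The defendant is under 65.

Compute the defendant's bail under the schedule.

Base amounts from the schedule: grand theft $26200; hit and run $8000; simple assault $6500; criminal trespass $7100.
Stacking rule: use the highest base only. Highest is grand theft at $26200. Combined base = $26200.
Offense involved a minor victim (+10%): $26200 × 1.1 = $28820.
$28820 is at or above the $9000 minimum.

$28820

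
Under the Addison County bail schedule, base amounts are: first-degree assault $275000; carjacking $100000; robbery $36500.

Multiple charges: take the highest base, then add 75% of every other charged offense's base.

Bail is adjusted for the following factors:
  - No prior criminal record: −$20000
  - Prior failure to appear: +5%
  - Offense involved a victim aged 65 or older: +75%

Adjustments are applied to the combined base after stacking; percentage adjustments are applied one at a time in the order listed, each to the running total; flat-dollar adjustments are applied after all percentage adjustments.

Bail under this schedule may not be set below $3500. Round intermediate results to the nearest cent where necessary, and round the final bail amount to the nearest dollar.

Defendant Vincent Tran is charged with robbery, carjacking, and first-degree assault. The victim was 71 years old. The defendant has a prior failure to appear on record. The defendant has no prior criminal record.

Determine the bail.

Base amounts from the schedule: robbery $36500; carjacking $100000; first-degree assault $275000.
Stacking rule: highest base plus 75% of each additional charge. Highest is first-degree assault at $275000. Additional: $36500 × 75% = $27375; $100000 × 75% = $75000. Combined base = $275000 + $102375 = $377375.
Prior failure to appear (+5%): $377375 × 1.05 = $396243.75.
Offense involved a victim aged 65 or older (+75%): $396243.75 × 1.75 = $693426.56.
No prior criminal record (−$20000 flat): $693426.56 − $20000 = $673426.56.
$673426.56 is at or above the $3500 minimum.
Rounded to the nearest dollar: $673427.

$673427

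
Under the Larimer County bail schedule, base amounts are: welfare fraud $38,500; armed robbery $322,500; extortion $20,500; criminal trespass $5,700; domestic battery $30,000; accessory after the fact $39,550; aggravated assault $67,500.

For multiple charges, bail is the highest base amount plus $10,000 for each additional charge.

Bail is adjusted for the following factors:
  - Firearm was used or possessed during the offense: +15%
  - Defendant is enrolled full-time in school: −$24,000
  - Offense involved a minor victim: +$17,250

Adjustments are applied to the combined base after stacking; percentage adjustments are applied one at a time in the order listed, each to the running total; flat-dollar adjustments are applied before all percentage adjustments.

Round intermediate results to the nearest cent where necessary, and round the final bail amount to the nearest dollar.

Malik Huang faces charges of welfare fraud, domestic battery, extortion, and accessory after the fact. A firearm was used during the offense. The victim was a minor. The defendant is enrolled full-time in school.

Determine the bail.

Base amounts from the schedule: welfare fraud $38,500; domestic battery $30,000; extortion $20,500; accessory after the fact $39,550.
Stacking rule: highest base plus $10,000 per additional charge. Highest is accessory after the fact at $39,550; 3 additional charges → +$30,000. Combined base = $69,550.
Defendant is enrolled full-time in school (−$24,000 flat): $69,550 − $24,000 = $45,550.
Offense involved a minor victim (+$17,250 flat): $45,550 + $17,250 = $62,800.
Firearm was used or possessed during the offense (+15%): $62,800 × 1.15 = $72,220.

$72,220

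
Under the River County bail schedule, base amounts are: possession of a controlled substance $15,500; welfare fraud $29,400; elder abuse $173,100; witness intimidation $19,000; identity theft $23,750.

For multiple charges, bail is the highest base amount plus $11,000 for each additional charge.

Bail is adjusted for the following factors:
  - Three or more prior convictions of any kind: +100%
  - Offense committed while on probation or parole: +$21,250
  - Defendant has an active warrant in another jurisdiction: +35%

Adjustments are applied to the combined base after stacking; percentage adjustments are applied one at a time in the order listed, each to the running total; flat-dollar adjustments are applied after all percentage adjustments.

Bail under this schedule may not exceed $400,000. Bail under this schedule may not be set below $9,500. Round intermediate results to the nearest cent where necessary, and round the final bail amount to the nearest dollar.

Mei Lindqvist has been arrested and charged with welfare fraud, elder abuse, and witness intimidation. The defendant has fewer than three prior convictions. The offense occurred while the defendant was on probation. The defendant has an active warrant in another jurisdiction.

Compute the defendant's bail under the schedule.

Base amounts from the schedule: welfare fraud $29,400; elder abuse $173,100; witness intimidation $19,000.
Stacking rule: highest base plus $11,000 per additional charge. Highest is elder abuse at $173,100; 2 additional charges → +$22,000. Combined base = $195,100.
Defendant has an active warrant in another jurisdiction (+35%): $195,100 × 1.35 = $263,385.
Offense committed while on probation or parole (+$21,250 flat): $263,385 + $21,250 = $284,635.
$284,635 is within the $400,000 maximum.
$284,635 is at or above the $9,500 minimum.

$284,635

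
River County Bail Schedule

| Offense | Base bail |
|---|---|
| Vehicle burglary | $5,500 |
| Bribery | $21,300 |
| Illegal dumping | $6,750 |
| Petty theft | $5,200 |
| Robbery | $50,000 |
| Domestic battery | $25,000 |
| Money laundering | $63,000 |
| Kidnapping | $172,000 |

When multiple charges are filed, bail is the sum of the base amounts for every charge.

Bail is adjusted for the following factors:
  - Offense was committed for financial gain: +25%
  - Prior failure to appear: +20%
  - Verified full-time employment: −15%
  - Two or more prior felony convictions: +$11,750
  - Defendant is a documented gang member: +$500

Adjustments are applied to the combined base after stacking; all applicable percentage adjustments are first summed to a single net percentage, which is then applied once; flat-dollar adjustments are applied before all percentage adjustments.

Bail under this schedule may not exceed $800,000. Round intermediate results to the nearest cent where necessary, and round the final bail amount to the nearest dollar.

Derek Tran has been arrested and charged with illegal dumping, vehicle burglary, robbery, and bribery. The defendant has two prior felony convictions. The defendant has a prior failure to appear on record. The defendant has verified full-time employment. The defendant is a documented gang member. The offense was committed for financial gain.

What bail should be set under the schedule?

$124,540

Base amounts from the schedule: illegal dumping $6,750; vehicle burglary $5,500; robbery $50,000; bribery $21,300.
Stacking rule: sum of all bases. $6,750 + $5,500 + $50,000 + $21,300 = $83,550.
Two or more prior felony convictions (+$11,750 flat): $83,550 + $11,750 = $95,300.
Defendant is a documented gang member (+$500 flat): $95,300 + $500 = $95,800.
Net percentage adjustment: +25% +20% −15% = +30%. $95,800 × 1.3 = $124,540.
$124,540 is within the $800,000 maximum.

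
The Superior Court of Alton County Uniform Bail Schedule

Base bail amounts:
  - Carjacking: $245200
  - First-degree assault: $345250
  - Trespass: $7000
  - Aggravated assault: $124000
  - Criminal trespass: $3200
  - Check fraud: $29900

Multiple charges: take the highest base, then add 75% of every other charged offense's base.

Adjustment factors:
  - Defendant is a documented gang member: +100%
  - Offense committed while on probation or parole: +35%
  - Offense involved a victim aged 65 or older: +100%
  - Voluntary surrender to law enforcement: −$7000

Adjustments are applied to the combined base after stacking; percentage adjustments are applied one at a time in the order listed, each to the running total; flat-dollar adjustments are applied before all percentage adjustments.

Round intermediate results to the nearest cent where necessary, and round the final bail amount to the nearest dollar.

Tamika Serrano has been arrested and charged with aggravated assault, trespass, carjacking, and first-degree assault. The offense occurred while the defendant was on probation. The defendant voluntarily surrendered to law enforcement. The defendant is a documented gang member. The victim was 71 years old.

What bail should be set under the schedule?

Base amounts from the schedule: aggravated assault $124000; trespass $7000; carjacking $245200; first-degree assault $345250.
Stacking rule: highest base plus 75% of each additional charge. Highest is first-degree assault at $345250. Additional: $124000 × 75% = $93000; $7000 × 75% = $5250; $245200 × 75% = $183900. Combined base = $345250 + $282150 = $627400.
Voluntary surrender to law enforcement (−$7000 flat): $627400 − $7000 = $620400.
Defendant is a documented gang member (+100%): $620400 × 2 = $1240800.
Offense committed while on probation or parole (+35%): $1240800 × 1.35 = $1675080.
Offense involved a victim aged 65 or older (+100%): $1675080 × 2 = $3350160.

$3350160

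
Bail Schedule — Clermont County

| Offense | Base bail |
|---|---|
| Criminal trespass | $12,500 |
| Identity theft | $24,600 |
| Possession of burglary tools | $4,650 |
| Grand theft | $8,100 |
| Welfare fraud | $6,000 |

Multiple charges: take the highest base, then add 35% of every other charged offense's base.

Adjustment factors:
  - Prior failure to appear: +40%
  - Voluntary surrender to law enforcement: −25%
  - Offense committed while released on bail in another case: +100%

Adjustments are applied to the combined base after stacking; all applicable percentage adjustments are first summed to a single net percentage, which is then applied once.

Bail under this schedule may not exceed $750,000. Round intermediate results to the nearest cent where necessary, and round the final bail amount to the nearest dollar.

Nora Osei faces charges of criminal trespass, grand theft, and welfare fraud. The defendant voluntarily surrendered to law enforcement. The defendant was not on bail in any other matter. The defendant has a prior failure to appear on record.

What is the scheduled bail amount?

$20,050

Base amounts from the schedule: criminal trespass $12,500; grand theft $8,100; welfare fraud $6,000.
Stacking rule: highest base plus 35% of each additional charge. Highest is criminal trespass at $12,500. Additional: $8,100 × 35% = $2,835; $6,000 × 35% = $2,100. Combined base = $12,500 + $4,935 = $17,435.
Net percentage adjustment: +40% −25% = +15%. $17,435 × 1.15 = $20,050.25.
$20,050.25 is within the $750,000 maximum.
Rounded to the nearest dollar: $20,050.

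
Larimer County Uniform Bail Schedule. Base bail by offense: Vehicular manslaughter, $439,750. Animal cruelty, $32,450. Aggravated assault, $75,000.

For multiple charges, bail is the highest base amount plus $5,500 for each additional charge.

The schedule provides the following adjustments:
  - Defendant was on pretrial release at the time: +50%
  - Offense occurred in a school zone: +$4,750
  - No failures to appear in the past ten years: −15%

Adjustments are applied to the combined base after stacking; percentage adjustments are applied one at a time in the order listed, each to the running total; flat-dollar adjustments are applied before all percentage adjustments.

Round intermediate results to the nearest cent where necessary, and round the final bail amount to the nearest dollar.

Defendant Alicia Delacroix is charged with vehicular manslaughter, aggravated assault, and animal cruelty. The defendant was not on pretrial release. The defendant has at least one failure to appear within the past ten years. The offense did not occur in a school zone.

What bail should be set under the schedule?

$450,750

Base amounts from the schedule: vehicular manslaughter $439,750; aggravated assault $75,000; animal cruelty $32,450.
Stacking rule: highest base plus $5,500 per additional charge. Highest is vehicular manslaughter at $439,750; 2 additional charges → +$11,000. Combined base = $450,750.
No adjustment factors apply to this defendant.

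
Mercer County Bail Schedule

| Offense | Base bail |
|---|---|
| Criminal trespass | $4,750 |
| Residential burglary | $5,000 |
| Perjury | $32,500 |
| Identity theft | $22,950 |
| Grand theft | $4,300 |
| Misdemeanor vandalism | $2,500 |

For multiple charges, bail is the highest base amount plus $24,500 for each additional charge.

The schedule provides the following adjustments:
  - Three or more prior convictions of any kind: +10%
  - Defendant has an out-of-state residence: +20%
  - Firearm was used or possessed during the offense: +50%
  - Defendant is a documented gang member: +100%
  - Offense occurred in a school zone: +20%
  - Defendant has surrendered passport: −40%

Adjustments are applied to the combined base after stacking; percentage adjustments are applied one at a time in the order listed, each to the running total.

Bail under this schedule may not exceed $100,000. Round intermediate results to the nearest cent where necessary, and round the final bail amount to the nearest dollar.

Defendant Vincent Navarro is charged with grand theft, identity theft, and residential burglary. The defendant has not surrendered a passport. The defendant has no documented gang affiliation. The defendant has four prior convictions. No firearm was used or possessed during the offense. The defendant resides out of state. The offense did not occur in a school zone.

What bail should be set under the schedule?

$94,974

Base amounts from the schedule: grand theft $4,300; identity theft $22,950; residential burglary $5,000.
Stacking rule: highest base plus $24,500 per additional charge. Highest is identity theft at $22,950; 2 additional charges → +$49,000. Combined base = $71,950.
Three or more prior convictions of any kind (+10%): $71,950 × 1.1 = $79,145.
Defendant has an out-of-state residence (+20%): $79,145 × 1.2 = $94,974.
$94,974 is within the $100,000 maximum.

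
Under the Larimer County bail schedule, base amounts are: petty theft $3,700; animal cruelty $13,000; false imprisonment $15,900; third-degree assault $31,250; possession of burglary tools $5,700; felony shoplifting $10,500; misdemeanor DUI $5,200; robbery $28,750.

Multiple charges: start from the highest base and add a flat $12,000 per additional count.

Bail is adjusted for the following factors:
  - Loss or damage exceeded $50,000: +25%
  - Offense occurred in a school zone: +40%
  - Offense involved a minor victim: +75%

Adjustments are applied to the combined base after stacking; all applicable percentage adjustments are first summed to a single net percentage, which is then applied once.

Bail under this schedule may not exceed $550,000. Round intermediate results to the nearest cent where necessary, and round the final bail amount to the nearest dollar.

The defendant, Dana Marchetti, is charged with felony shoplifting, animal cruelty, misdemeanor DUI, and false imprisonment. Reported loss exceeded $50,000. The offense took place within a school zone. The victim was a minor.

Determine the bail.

$124,560

Base amounts from the schedule: felony shoplifting $10,500; animal cruelty $13,000; misdemeanor DUI $5,200; false imprisonment $15,900.
Stacking rule: highest base plus $12,000 per additional charge. Highest is false imprisonment at $15,900; 3 additional charges → +$36,000. Combined base = $51,900.
Net percentage adjustment: +25% +40% +75% = +140%. $51,900 × 2.4 = $124,560.
$124,560 is within the $550,000 maximum.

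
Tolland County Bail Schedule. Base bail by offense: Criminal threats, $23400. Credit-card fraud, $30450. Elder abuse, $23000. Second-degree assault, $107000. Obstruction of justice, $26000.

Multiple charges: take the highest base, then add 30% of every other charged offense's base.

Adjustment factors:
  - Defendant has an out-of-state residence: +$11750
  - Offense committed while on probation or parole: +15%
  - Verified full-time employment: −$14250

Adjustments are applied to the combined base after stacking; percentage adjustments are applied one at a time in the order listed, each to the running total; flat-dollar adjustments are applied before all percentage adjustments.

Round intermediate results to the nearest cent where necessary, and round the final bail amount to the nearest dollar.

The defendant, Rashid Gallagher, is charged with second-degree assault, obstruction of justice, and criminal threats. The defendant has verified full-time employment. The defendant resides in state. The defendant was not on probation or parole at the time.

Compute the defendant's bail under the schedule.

$107570

Base amounts from the schedule: second-degree assault $107000; obstruction of justice $26000; criminal threats $23400.
Stacking rule: highest base plus 30% of each additional charge. Highest is second-degree assault at $107000. Additional: $26000 × 30% = $7800; $23400 × 30% = $7020. Combined base = $107000 + $14820 = $121820.
Verified full-time employment (−$14250 flat): $121820 − $14250 = $107570.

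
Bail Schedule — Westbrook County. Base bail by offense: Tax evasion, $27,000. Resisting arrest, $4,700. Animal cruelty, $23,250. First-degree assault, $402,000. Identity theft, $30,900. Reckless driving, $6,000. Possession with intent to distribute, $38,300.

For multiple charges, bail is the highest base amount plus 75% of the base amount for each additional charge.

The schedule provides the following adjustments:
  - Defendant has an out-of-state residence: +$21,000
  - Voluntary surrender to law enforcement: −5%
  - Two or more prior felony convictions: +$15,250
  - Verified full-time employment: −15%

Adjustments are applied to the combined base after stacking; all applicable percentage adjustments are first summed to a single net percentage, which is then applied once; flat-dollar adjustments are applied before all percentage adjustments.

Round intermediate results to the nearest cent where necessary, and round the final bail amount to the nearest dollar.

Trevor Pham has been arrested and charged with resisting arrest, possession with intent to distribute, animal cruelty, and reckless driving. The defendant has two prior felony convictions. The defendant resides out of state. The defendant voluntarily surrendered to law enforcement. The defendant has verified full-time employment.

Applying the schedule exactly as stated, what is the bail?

$80,010

Base amounts from the schedule: resisting arrest $4,700; possession with intent to distribute $38,300; animal cruelty $23,250; reckless driving $6,000.
Stacking rule: highest base plus 75% of each additional charge. Highest is possession with intent to distribute at $38,300. Additional: $4,700 × 75% = $3,525; $23,250 × 75% = $17,437.50; $6,000 × 75% = $4,500. Combined base = $38,300 + $25,462.50 = $63,762.50.
Defendant has an out-of-state residence (+$21,000 flat): $63,762.50 + $21,000 = $84,762.50.
Two or more prior felony convictions (+$15,250 flat): $84,762.50 + $15,250 = $100,012.50.
Net percentage adjustment: −5% −15% = −20%. $100,012.50 × 0.8 = $80,010.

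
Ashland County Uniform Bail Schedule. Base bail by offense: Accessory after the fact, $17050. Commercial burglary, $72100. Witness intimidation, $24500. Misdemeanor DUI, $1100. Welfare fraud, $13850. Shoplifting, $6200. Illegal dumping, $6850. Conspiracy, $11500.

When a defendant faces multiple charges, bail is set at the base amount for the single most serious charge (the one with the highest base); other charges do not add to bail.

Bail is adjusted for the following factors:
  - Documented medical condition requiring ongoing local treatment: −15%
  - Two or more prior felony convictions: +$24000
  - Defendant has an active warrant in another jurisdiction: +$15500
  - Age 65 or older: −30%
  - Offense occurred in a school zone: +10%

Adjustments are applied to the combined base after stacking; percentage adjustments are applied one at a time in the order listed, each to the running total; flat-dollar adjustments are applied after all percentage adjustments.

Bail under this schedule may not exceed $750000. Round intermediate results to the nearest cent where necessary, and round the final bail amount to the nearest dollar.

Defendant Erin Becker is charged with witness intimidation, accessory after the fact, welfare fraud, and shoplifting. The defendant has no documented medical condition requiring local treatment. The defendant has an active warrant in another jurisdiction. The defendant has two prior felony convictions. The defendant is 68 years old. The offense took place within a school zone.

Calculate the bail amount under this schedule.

$58365

Base amounts from the schedule: witness intimidation $24500; accessory after the fact $17050; welfare fraud $13850; shoplifting $6200.
Stacking rule: use the highest base only. Highest is witness intimidation at $24500. Combined base = $24500.
Age 65 or older (−30%): $24500 × 0.7 = $17150.
Offense occurred in a school zone (+10%): $17150 × 1.1 = $18865.
Two or more prior felony convictions (+$24000 flat): $18865 + $24000 = $42865.
Defendant has an active warrant in another jurisdiction (+$15500 flat): $42865 + $15500 = $58365.
$58365 is within the $750000 maximum.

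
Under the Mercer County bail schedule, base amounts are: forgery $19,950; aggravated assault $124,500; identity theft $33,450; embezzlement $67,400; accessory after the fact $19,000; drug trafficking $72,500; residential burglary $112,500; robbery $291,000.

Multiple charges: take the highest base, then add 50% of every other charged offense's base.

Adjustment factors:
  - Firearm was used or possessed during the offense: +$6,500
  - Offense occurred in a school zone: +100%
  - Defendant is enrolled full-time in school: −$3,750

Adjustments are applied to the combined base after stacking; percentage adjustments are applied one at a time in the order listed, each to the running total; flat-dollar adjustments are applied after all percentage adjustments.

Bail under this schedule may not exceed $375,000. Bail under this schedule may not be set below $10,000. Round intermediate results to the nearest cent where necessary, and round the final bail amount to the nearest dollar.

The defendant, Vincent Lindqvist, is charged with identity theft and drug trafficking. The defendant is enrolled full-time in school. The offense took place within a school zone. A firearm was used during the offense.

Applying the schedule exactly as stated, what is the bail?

$181,200

Base amounts from the schedule: identity theft $33,450; drug trafficking $72,500.
Stacking rule: highest base plus 50% of each additional charge. Highest is drug trafficking at $72,500. Additional: $33,450 × 50% = $16,725. Combined base = $72,500 + $16,725 = $89,225.
Offense occurred in a school zone (+100%): $89,225 × 2 = $178,450.
Firearm was used or possessed during the offense (+$6,500 flat): $178,450 + $6,500 = $184,950.
Defendant is enrolled full-time in school (−$3,750 flat): $184,950 − $3,750 = $181,200.
$181,200 is within the $375,000 maximum.
$181,200 is at or above the $10,000 minimum.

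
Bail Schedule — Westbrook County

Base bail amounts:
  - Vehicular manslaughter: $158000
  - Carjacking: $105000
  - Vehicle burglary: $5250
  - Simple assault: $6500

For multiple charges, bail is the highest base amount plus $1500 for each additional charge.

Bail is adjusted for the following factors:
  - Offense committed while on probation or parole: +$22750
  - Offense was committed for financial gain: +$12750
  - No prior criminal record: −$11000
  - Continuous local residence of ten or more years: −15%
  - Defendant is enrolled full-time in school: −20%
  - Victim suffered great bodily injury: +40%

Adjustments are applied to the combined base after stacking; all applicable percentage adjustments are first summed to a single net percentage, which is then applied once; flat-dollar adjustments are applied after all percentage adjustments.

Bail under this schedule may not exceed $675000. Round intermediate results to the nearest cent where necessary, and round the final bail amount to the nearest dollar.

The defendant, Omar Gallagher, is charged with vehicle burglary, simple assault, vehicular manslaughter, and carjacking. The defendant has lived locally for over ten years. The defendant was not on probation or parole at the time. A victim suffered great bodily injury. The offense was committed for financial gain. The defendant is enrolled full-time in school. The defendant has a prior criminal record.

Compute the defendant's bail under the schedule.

Base amounts from the schedule: vehicle burglary $5250; simple assault $6500; vehicular manslaughter $158000; carjacking $105000.
Stacking rule: highest base plus $1500 per additional charge. Highest is vehicular manslaughter at $158000; 3 additional charges → +$4500. Combined base = $162500.
Net percentage adjustment: −15% −20% +40% = +5%. $162500 × 1.05 = $170625.
Offense was committed for financial gain (+$12750 flat): $170625 + $12750 = $183375.
$183375 is within the $675000 maximum.

$183375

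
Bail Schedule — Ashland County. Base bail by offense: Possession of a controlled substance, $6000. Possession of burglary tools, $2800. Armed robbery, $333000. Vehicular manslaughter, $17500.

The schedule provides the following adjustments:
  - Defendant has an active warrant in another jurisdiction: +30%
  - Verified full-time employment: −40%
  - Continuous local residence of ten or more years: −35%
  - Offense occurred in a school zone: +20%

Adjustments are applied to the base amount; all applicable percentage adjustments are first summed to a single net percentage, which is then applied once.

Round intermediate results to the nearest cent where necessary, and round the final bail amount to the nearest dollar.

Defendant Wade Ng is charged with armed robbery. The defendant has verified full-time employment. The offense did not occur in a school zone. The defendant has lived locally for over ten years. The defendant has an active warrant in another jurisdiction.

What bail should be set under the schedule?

$183150

Base amounts from the schedule: armed robbery $333000.
Single charge. Combined base = $333000.
Net percentage adjustment: +30% −40% −35% = −45%. $333000 × 0.55 = $183150.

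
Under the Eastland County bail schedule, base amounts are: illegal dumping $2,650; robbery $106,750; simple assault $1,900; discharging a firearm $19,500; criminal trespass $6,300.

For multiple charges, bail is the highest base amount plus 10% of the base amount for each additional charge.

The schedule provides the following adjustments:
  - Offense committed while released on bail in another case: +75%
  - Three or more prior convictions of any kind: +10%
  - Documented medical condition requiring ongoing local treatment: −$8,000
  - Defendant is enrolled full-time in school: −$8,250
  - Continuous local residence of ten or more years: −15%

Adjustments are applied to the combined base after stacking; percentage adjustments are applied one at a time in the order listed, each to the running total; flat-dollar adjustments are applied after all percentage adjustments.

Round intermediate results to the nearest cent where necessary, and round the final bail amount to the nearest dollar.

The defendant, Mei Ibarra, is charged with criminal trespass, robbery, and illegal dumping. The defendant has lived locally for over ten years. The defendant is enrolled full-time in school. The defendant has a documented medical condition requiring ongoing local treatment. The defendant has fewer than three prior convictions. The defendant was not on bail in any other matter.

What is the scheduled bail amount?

Base amounts from the schedule: criminal trespass $6,300; robbery $106,750; illegal dumping $2,650.
Stacking rule: highest base plus 10% of each additional charge. Highest is robbery at $106,750. Additional: $6,300 × 10% = $630; $2,650 × 10% = $265. Combined base = $106,750 + $895 = $107,645.
Continuous local residence of ten or more years (−15%): $107,645 × 0.85 = $91,498.25.
Documented medical condition requiring ongoing local treatment (−$8,000 flat): $91,498.25 − $8,000 = $83,498.25.
Defendant is enrolled full-time in school (−$8,250 flat): $83,498.25 − $8,250 = $75,248.25.
Rounded to the nearest dollar: $75,248.

$75,248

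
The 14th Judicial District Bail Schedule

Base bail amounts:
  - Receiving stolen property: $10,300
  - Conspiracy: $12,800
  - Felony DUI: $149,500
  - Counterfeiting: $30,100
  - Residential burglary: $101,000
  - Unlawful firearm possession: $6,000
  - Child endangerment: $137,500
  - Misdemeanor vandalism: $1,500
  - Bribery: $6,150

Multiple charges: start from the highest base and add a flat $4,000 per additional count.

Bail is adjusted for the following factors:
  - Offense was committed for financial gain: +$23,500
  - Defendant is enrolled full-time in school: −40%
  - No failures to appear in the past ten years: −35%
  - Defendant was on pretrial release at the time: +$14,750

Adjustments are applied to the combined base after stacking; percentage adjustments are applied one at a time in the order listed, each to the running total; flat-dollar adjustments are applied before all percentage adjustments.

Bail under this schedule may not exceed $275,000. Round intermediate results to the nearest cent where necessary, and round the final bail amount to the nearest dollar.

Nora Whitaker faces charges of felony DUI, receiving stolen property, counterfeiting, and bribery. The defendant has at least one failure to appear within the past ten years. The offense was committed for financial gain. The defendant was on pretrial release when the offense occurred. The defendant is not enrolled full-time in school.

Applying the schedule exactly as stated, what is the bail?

Base amounts from the schedule: felony DUI $149,500; receiving stolen property $10,300; counterfeiting $30,100; bribery $6,150.
Stacking rule: highest base plus $4,000 per additional charge. Highest is felony DUI at $149,500; 3 additional charges → +$12,000. Combined base = $161,500.
Offense was committed for financial gain (+$23,500 flat): $161,500 + $23,500 = $185,000.
Defendant was on pretrial release at the time (+$14,750 flat): $185,000 + $14,750 = $199,750.
$199,750 is within the $275,000 maximum.

$199,750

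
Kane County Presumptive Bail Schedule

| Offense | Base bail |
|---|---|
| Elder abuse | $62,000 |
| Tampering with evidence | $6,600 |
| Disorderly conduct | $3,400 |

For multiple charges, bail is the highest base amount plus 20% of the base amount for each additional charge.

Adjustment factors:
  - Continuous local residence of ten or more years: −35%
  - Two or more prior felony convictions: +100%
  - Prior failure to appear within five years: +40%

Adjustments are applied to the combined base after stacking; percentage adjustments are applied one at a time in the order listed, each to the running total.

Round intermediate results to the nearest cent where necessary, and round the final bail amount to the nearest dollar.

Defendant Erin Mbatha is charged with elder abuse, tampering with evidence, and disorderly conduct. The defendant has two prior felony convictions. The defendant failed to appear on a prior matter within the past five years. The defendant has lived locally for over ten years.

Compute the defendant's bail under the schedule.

$116,480

Base amounts from the schedule: elder abuse $62,000; tampering with evidence $6,600; disorderly conduct $3,400.
Stacking rule: highest base plus 20% of each additional charge. Highest is elder abuse at $62,000. Additional: $6,600 × 20% = $1,320; $3,400 × 20% = $680. Combined base = $62,000 + $2,000 = $64,000.
Continuous local residence of ten or more years (−35%): $64,000 × 0.65 = $41,600.
Two or more prior felony convictions (+100%): $41,600 × 2 = $83,200.
Prior failure to appear within five years (+40%): $83,200 × 1.4 = $116,480.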